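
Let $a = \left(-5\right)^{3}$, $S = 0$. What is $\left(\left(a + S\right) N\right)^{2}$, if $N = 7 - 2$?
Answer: $390625$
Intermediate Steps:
$N = 5$
$a = -125$
$\left(\left(a + S\right) N\right)^{2} = \left(\left(-125 + 0\right) 5\right)^{2} = \left(\left(-125\right) 5\right)^{2} = \left(-625\right)^{2} = 390625$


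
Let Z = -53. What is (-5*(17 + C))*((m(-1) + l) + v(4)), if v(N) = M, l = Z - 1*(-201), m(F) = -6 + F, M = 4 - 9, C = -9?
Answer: -5440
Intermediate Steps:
M = -5
l = 148 (l = -53 - 1*(-201) = -53 + 201 = 148)
v(N) = -5
(-5*(17 + C))*((m(-1) + l) + v(4)) = (-5*(17 - 9))*(((-6 - 1) + 148) - 5) = (-5*8)*((-7 + 148) - 5) = -40*(141 - 5) = -40*136 = -5440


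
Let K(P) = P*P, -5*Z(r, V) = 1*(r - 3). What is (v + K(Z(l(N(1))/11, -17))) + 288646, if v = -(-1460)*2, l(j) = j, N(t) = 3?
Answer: 35279522/121 ≈ 2.9157e+5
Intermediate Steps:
Z(r, V) = ⅗ - r/5 (Z(r, V) = -(r - 3)/5 = -(-3 + r)/5 = ⅗ - r/5)
K(P) = P²
v = 2920 (v = -73*(-40) = 2920)
(v + K(Z(l(N(1))/11, -17))) + 288646 = (2920 + (⅗ - 3/(5*11))²) + 288646 = (2920 + (⅗ - ⅕*3/11)²) + 288646 = (2920 + (⅗ - 3/55)²) + 288646 = (2920 + (6/11)²) + 288646 = (2920 + 36/121) + 288646 = 353356/121 + 288646 = 35279522/121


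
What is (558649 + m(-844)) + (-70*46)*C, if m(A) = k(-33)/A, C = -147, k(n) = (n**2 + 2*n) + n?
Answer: 435498863/422 ≈ 1.0320e+6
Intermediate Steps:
k(n) = n**2 + 3*n
m(A) = 990/A (m(A) = (-33*(3 - 33))/A = (-33*(-30))/A = 990/A)
(558649 + m(-844)) + (-70*46)*C = (558649 + 990/(-844)) - 70*46*(-147) = (558649 + 990*(-1/844)) - 3220*(-147) = (558649 - 495/422) + 473340 = 235749383/422 + 473340 = 435498863/422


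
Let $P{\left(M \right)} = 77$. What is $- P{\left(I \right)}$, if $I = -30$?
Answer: $-77$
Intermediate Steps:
$- P{\left(I \right)} = \left(-1\right) 77 = -77$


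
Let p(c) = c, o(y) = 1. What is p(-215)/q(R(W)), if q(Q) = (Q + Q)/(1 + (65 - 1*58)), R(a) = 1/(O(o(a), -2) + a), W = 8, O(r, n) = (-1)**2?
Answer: -7740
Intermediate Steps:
O(r, n) = 1
R(a) = 1/(1 + a)
q(Q) = Q/4 (q(Q) = (2*Q)/(1 + (65 - 58)) = (2*Q)/(1 + 7) = (2*Q)/8 = (2*Q)*(1/8) = Q/4)
p(-215)/q(R(W)) = -215/(1/(4*(1 + 8))) = -215/((1/4)/9) = -215/((1/4)*(1/9)) = -215/1/36 = -215*36 = -7740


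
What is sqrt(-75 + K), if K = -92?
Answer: I*sqrt(167) ≈ 12.923*I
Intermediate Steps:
sqrt(-75 + K) = sqrt(-75 - 92) = sqrt(-167) = I*sqrt(167)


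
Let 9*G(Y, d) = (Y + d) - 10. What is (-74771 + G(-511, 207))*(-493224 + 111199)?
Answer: 257199477325/9 ≈ 2.8578e+10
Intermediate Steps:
G(Y, d) = -10/9 + Y/9 + d/9 (G(Y, d) = ((Y + d) - 10)/9 = (-10 + Y + d)/9 = -10/9 + Y/9 + d/9)
(-74771 + G(-511, 207))*(-493224 + 111199) = (-74771 + (-10/9 + (⅑)*(-511) + (⅑)*207))*(-493224 + 111199) = (-74771 + (-10/9 - 511/9 + 23))*(-382025) = (-74771 - 314/9)*(-382025) = -673253/9*(-382025) = 257199477325/9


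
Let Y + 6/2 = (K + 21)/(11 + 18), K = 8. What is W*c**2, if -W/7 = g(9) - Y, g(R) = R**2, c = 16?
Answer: -148736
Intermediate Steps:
Y = -2 (Y = -3 + (8 + 21)/(11 + 18) = -3 + 29/29 = -3 + 29*(1/29) = -3 + 1 = -2)
W = -581 (W = -7*(9**2 - 1*(-2)) = -7*(81 + 2) = -7*83 = -581)
W*c**2 = -581*16**2 = -581*256 = -148736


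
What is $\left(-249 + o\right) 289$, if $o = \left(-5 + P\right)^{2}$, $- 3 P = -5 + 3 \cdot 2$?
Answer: $- \frac{573665}{9} \approx -63741.0$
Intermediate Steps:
$P = - \frac{1}{3}$ ($P = - \frac{-5 + 3 \cdot 2}{3} = - \frac{-5 + 6}{3} = \left(- \frac{1}{3}\right) 1 = - \frac{1}{3} \approx -0.33333$)
$o = \frac{256}{9}$ ($o = \left(-5 - \frac{1}{3}\right)^{2} = \left(- \frac{16}{3}\right)^{2} = \frac{256}{9} \approx 28.444$)
$\left(-249 + o\right) 289 = \left(-249 + \frac{256}{9}\right) 289 = \left(- \frac{1985}{9}\right) 289 = - \frac{573665}{9}$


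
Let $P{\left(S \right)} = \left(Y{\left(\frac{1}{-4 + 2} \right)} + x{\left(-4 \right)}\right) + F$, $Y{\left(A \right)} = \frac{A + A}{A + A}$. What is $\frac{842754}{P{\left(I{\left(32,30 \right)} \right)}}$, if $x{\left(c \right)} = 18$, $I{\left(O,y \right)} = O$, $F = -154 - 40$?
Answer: $- \frac{842754}{175} \approx -4815.7$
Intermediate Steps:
$F = -194$
$Y{\left(A \right)} = 1$ ($Y{\left(A \right)} = \frac{2 A}{2 A} = 2 A \frac{1}{2 A} = 1$)
$P{\left(S \right)} = -175$ ($P{\left(S \right)} = \left(1 + 18\right) - 194 = 19 - 194 = -175$)
$\frac{842754}{P{\left(I{\left(32,30 \right)} \right)}} = \frac{842754}{-175} = 842754 \left(- \frac{1}{175}\right) = - \frac{842754}{175}$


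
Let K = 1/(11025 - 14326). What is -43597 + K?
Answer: -143913698/3301 ≈ -43597.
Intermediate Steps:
K = -1/3301 (K = 1/(-3301) = -1/3301 ≈ -0.00030294)
-43597 + K = -43597 - 1/3301 = -143913698/3301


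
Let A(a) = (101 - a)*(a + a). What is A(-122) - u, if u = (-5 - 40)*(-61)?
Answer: -57157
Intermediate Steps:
u = 2745 (u = -45*(-61) = 2745)
A(a) = 2*a*(101 - a) (A(a) = (101 - a)*(2*a) = 2*a*(101 - a))
A(-122) - u = 2*(-122)*(101 - 1*(-122)) - 1*2745 = 2*(-122)*(101 + 122) - 2745 = 2*(-122)*223 - 2745 = -54412 - 2745 = -57157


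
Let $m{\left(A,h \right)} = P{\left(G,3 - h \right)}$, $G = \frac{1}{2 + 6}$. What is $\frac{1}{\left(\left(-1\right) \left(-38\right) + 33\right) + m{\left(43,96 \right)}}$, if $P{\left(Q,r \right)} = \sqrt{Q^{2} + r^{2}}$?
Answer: $- \frac{4544}{230913} + \frac{8 \sqrt{553537}}{230913} \approx 0.0060976$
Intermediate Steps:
$G = \frac{1}{8} \approx 0.125$
$m{\left(A,h \right)} = \sqrt{\frac{1}{64} + \left(3 - h\right)^{2}}$ ($m{\left(A,h \right)} = \sqrt{\left(\frac{1}{8}\right)^{2} + \left(3 - h\right)^{2}} = \sqrt{\frac{1}{64} + \left(3 - h\right)^{2}}$)
$\frac{1}{\left(\left(-1\right) \left(-38\right) + 33\right) + m{\left(43,96 \right)}} = \frac{1}{\left(\left(-1\right) \left(-38\right) + 33\right) + \frac{\sqrt{1 + 64 \left(-3 + 96\right)^{2}}}{8}} = \frac{1}{\left(38 + 33\right) + \frac{\sqrt{1 + 64 \cdot 93^{2}}}{8}} = \frac{1}{71 + \frac{\sqrt{1 + 64 \cdot 8649}}{8}} = \frac{1}{71 + \frac{\sqrt{1 + 553536}}{8}} = \frac{1}{71 + \frac{\sqrt{553537}}{8}}$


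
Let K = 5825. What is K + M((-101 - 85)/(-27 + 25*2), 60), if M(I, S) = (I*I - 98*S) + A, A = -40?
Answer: -15659/529 ≈ -29.601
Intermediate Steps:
M(I, S) = -40 + I² - 98*S (M(I, S) = (I*I - 98*S) - 40 = (I² - 98*S) - 40 = -40 + I² - 98*S)
K + M((-101 - 85)/(-27 + 25*2), 60) = 5825 + (-40 + ((-101 - 85)/(-27 + 25*2))² - 98*60) = 5825 + (-40 + (-186/(-27 + 50))² - 5880) = 5825 + (-40 + (-186/23)² - 5880) = 5825 + (-40 + 34596/529 - 5880) = 5825 - 3097084/529 = -15659/529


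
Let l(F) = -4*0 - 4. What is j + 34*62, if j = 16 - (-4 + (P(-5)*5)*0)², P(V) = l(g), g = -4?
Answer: 2108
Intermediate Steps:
l(F) = -4 (l(F) = 0 - 4 = -4)
P(V) = -4
j = 0 (j = 16 - (-4 - 4*5*0)² = 16 - (-4 - 20*0)² = 16 - (-4 + 0)² = 16 - 1*(-4)² = 16 - 1*16 = 16 - 16 = 0)
j + 34*62 = 0 + 34*62 = 0 + 2108 = 2108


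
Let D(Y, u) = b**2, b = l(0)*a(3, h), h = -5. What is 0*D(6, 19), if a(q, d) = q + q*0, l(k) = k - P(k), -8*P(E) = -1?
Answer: 0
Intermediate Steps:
P(E) = 1/8 (P(E) = -1/8*(-1) = 1/8)
l(k) = -1/8 + k (l(k) = k - 1*1/8 = k - 1/8 = -1/8 + k)
a(q, d) = q (a(q, d) = q + 0 = q)
b = -3/8 (b = (-1/8 + 0)*3 = -1/8*3 = -3/8 ≈ -0.37500)
D(Y, u) = 9/64 (D(Y, u) = (-3/8)**2 = 9/64)
0*D(6, 19) = 0*(9/64) = 0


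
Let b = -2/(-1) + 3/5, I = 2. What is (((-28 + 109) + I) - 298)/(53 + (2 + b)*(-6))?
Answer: -1075/127 ≈ -8.4646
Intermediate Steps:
b = 13/5 (b = -2*(-1) + 3*(⅕) = 2 + ⅗ = 13/5 ≈ 2.6000)
(((-28 + 109) + I) - 298)/(53 + (2 + b)*(-6)) = (((-28 + 109) + 2) - 298)/(53 + (2 + 13/5)*(-6)) = ((81 + 2) - 298)/(53 + (23/5)*(-6)) = (83 - 298)/(53 - 138/5) = -215/127/5 = -215*5/127 = -1075/127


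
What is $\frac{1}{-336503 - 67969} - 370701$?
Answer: $- \frac{149938174873}{404472} \approx -3.707 \cdot 10^{5}$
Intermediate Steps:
$\frac{1}{-336503 - 67969} - 370701 = \frac{1}{-404472} - 370701 = - \frac{1}{404472} - 370701 = - \frac{149938174873}{404472}$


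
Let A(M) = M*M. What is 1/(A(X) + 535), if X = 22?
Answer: 1/1019 ≈ 0.00098135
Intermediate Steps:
A(M) = M**2
1/(A(X) + 535) = 1/(22**2 + 535) = 1/(484 + 535) = 1/1019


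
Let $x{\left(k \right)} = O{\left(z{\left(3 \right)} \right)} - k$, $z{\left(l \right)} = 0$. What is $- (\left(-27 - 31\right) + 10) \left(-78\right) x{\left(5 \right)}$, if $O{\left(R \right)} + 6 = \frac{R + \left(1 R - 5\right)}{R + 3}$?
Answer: $47424$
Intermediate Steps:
$O{\left(R \right)} = -6 + \frac{-5 + 2 R}{3 + R}$ ($O{\left(R \right)} = -6 + \frac{R + \left(1 R - 5\right)}{R + 3} = -6 + \frac{R + \left(R - 5\right)}{3 + R} = -6 + \frac{R + \left(-5 + R\right)}{3 + R} = -6 + \frac{-5 + 2 R}{3 + R}$)
$x{\left(k \right)} = - \frac{23}{3} - k$ ($x{\left(k \right)} = \frac{-23 - 0}{3 + 0} - k = \frac{-23 + 0}{3} - k = \frac{1}{3} \left(-23\right) - k = - \frac{23}{3} - k$)
$- (\left(-27 - 31\right) + 10) \left(-78\right) x{\left(5 \right)} = - (\left(-27 - 31\right) + 10) \left(-78\right) \left(- \frac{23}{3} - 5\right) = - (-58 + 10) \left(-78\right) \left(- \frac{23}{3} - 5\right) = \left(-1\right) \left(-48\right) \left(-78\right) \left(- \frac{38}{3}\right) = 48 \left(-78\right) \left(- \frac{38}{3}\right) = \left(-3744\right) \left(- \frac{38}{3}\right) = 47424$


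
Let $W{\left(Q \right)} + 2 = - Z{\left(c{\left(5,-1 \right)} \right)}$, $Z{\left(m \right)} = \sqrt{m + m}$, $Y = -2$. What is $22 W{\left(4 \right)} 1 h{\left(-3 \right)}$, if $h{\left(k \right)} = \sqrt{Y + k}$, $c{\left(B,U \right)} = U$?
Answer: $22 \sqrt{10} - 44 i \sqrt{5} \approx 69.57 - 98.387 i$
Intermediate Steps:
$Z{\left(m \right)} = \sqrt{2} \sqrt{m}$ ($Z{\left(m \right)} = \sqrt{2 m} = \sqrt{2} \sqrt{m}$)
$h{\left(k \right)} = \sqrt{-2 + k}$
$W{\left(Q \right)} = -2 - i \sqrt{2}$ ($W{\left(Q \right)} = -2 - \sqrt{2} \sqrt{-1} = -2 - \sqrt{2} i = -2 - i \sqrt{2}$)
$22 W{\left(4 \right)} 1 h{\left(-3 \right)} = 22 \left(-2 - i \sqrt{2}\right) 1 \sqrt{-2 - 3} = \left(-44 - 22 i \sqrt{2}\right) 1 \sqrt{-5} = \left(-44 - 22 i \sqrt{2}\right) 1 i \sqrt{5} = \left(-44 - 22 i \sqrt{2}\right) i \sqrt{5} = i \sqrt{5} \left(-44 - 22 i \sqrt{2}\right)$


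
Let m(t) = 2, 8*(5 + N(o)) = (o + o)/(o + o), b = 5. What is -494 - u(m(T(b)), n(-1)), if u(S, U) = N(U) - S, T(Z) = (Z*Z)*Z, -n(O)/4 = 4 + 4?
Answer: -3897/8 ≈ -487.13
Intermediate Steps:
N(o) = -39/8 (N(o) = -5 + ((o + o)/(o + o))/8 = -5 + ((2*o)/((2*o)))/8 = -5 + ((2*o)*(1/(2*o)))/8 = -5 + (1/8)*1 = -5 + 1/8 = -39/8)
n(O) = -32 (n(O) = -4*(4 + 4) = -4*8 = -32)
T(Z) = Z**3 (T(Z) = Z**2*Z = Z**3)
u(S, U) = -39/8 - S
-494 - u(m(T(b)), n(-1)) = -494 - (-39/8 - 1*2) = -494 - (-39/8 - 2) = -494 - 1*(-55/8) = -494 + 55/8 = -3897/8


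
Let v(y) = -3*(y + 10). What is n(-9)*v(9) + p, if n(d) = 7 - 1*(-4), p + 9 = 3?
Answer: -633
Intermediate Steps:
p = -6 (p = -9 + 3 = -6)
v(y) = -30 - 3*y (v(y) = -3*(10 + y) = -30 - 3*y)
n(d) = 11 (n(d) = 7 + 4 = 11)
n(-9)*v(9) + p = 11*(-30 - 3*9) - 6 = 11*(-30 - 27) - 6 = 11*(-57) - 6 = -627 - 6 = -633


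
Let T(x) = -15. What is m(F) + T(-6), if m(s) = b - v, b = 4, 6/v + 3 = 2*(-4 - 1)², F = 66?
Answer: -523/47 ≈ -11.128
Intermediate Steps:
v = 6/47 (v = 6/(-3 + 2*(-4 - 1)²) = 6/(-3 + 2*(-5)²) = 6/(-3 + 2*25) = 6/(-3 + 50) = 6/47 ≈ 0.12766)
m(s) = 182/47 (m(s) = 4 - 1*6/47 = 4 - 6/47 = 182/47)
m(F) + T(-6) = 182/47 - 15 = -523/47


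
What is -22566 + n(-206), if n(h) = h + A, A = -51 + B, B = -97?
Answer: -22920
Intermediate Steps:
A = -148 (A = -51 - 97 = -148)
n(h) = -148 + h (n(h) = h - 148 = -148 + h)
-22566 + n(-206) = -22566 + (-148 - 206) = -22566 - 354 = -22920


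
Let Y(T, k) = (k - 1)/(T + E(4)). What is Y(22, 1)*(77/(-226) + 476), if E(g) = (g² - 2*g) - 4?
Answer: 0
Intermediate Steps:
E(g) = -4 + g² - 2*g
Y(T, k) = (-1 + k)/(4 + T) (Y(T, k) = (k - 1)/(T + (-4 + 4² - 2*4)) = (-1 + k)/(T + (-4 + 16 - 8)) = (-1 + k)/(T + 4) = (-1 + k)/(4 + T))
Y(22, 1)*(77/(-226) + 476) = ((-1 + 1)/(4 + 22))*(77/(-226) + 476) = (0/26)*(77*(-1/226) + 476) = ((1/26)*0)*(-77/226 + 476) = 0*(107499/226) = 0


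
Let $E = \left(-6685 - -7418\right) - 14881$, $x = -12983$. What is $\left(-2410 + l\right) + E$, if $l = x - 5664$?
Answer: $-35205$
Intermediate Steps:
$l = -18647$ ($l = -12983 - 5664 = -18647$)
$E = -14148$ ($E = \left(-6685 + 7418\right) - 14881 = 733 - 14881 = -14148$)
$\left(-2410 + l\right) + E = \left(-2410 - 18647\right) - 14148 = -21057 - 14148 = -35205$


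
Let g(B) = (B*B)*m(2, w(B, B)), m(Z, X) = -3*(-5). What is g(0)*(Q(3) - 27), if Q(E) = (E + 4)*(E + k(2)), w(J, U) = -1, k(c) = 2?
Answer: 0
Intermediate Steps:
m(Z, X) = 15
g(B) = 15*B² (g(B) = (B*B)*15 = B²*15 = 15*B²)
Q(E) = (2 + E)*(4 + E) (Q(E) = (E + 4)*(E + 2) = (4 + E)*(2 + E) = (2 + E)*(4 + E))
g(0)*(Q(3) - 27) = (15*0²)*((8 + 3² + 6*3) - 27) = (15*0)*((8 + 9 + 18) - 27) = 0*(35 - 27) = 0*8 = 0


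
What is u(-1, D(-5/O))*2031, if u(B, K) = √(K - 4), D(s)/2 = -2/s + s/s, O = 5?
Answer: 2031*√2 ≈ 2872.3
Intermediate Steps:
D(s) = 2 - 4/s (D(s) = 2*(-2/s + s/s) = 2*(-2/s + 1) = 2*(1 - 2/s) = 2 - 4/s)
u(B, K) = √(-4 + K)
u(-1, D(-5/O))*2031 = √(-4 + (2 - 4*(-1/1)))*2031 = √(-4 + (2 - 4/((-5*⅕))))*2031 = √(-4 + (2 - 4/(-1)))*2031 = √(-4 + (2 - 4*(-1)))*2031 = √(-4 + (2 + 4))*2031 = √(-4 + 6)*2031 = √2*2031 = 2031*√2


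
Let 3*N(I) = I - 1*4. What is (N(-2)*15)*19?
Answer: -570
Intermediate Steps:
N(I) = -4/3 + I/3 (N(I) = (I - 1*4)/3 = (I - 4)/3 = (-4 + I)/3 = -4/3 + I/3)
(N(-2)*15)*19 = ((-4/3 + (1/3)*(-2))*15)*19 = ((-4/3 - 2/3)*15)*19 = -2*15*19 = -30*19 = -570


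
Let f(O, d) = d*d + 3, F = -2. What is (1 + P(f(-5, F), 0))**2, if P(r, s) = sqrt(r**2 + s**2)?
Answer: 64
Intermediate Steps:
f(O, d) = 3 + d**2 (f(O, d) = d**2 + 3 = 3 + d**2)
(1 + P(f(-5, F), 0))**2 = (1 + sqrt((3 + (-2)**2)**2 + 0**2))**2 = (1 + sqrt((3 + 4)**2 + 0))**2 = (1 + sqrt(7**2 + 0))**2 = (1 + sqrt(49 + 0))**2 = (1 + sqrt(49))**2 = (1 + 7)**2 = 8**2 = 64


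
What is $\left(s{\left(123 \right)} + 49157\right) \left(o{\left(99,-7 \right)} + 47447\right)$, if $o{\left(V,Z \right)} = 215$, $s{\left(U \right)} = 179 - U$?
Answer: $2345590006$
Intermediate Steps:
$\left(s{\left(123 \right)} + 49157\right) \left(o{\left(99,-7 \right)} + 47447\right) = \left(\left(179 - 123\right) + 49157\right) \left(215 + 47447\right) = \left(\left(179 - 123\right) + 49157\right) 47662 = \left(56 + 49157\right) 47662 = 49213 \cdot 47662 = 2345590006$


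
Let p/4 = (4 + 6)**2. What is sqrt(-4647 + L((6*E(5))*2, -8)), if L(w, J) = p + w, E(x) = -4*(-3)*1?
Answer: I*sqrt(4103) ≈ 64.055*I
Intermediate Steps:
E(x) = 12 (E(x) = 12*1 = 12)
p = 400 (p = 4*(4 + 6)**2 = 4*10**2 = 4*100 = 400)
L(w, J) = 400 + w
sqrt(-4647 + L((6*E(5))*2, -8)) = sqrt(-4647 + (400 + (6*12)*2)) = sqrt(-4647 + (400 + 72*2)) = sqrt(-4647 + (400 + 144)) = sqrt(-4647 + 544) = sqrt(-4103) = I*sqrt(4103)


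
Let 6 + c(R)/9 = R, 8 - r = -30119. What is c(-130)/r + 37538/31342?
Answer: 546272359/472120217 ≈ 1.1571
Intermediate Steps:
r = 30127 (r = 8 - 1*(-30119) = 8 + 30119 = 30127)
c(R) = -54 + 9*R
c(-130)/r + 37538/31342 = (-54 + 9*(-130))/30127 + 37538/31342 = (-54 - 1170)*(1/30127) + 37538*(1/31342) = -1224*1/30127 + 18769/15671 = -1224/30127 + 18769/15671 = 546272359/472120217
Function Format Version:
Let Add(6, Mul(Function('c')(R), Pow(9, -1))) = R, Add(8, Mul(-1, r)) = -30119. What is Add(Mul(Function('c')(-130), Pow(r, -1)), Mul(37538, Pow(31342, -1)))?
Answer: Rational(546272359, 472120217) ≈ 1.1571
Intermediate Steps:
r = 30127 (r = Add(8, Mul(-1, -30119)) = Add(8, 30119) = 30127)
Function('c')(R) = Add(-54, Mul(9, R))
Add(Mul(Function('c')(-130), Pow(r, -1)), Mul(37538, Pow(31342, -1))) = Add(Mul(Add(-54, Mul(9, -130)), Pow(30127, -1)), Mul(37538, Pow(31342, -1))) = Add(Mul(Add(-54, -1170), Rational(1, 30127)), Mul(37538, Rational(1, 31342))) = Add(Mul(-1224, Rational(1, 30127)), Rational(18769, 15671)) = Add(Rational(-1224, 30127), Rational(18769, 15671)) = Rational(546272359, 472120217)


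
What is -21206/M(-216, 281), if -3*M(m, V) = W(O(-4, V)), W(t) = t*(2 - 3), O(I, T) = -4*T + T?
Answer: 21206/281 ≈ 75.466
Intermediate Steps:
O(I, T) = -3*T
W(t) = -t (W(t) = t*(-1) = -t)
M(m, V) = -V (M(m, V) = -(-1)*(-3*V)/3 = -V)
-21206/M(-216, 281) = -21206/((-1*281)) = -21206/(-281) = -21206*(-1/281) = 21206/281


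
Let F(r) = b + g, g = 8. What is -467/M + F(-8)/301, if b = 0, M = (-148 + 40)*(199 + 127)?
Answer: 422231/10597608 ≈ 0.039842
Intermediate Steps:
M = -35208 (M = -108*326 = -35208)
F(r) = 8 (F(r) = 0 + 8 = 8)
-467/M + F(-8)/301 = -467/(-35208) + 8/301 = -467*(-1/35208) + 8*(1/301) = 467/35208 + 8/301 = 422231/10597608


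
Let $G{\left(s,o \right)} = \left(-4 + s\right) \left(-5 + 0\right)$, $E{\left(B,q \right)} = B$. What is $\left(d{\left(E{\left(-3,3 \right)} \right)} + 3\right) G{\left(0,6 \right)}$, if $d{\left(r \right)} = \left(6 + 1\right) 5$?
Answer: $760$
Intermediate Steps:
$d{\left(r \right)} = 35$ ($d{\left(r \right)} = 7 \cdot 5 = 35$)
$G{\left(s,o \right)} = 20 - 5 s$ ($G{\left(s,o \right)} = \left(-4 + s\right) \left(-5\right) = 20 - 5 s$)
$\left(d{\left(E{\left(-3,3 \right)} \right)} + 3\right) G{\left(0,6 \right)} = \left(35 + 3\right) \left(20 - 0\right) = 38 \left(20 + 0\right) = 38 \cdot 20 = 760$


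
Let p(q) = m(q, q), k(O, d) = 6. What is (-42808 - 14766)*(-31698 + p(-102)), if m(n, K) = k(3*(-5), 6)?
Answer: 1824635208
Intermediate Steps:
m(n, K) = 6
p(q) = 6
(-42808 - 14766)*(-31698 + p(-102)) = (-42808 - 14766)*(-31698 + 6) = -57574*(-31692) = 1824635208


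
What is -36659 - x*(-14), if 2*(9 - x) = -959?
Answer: -29820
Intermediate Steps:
x = 977/2 (x = 9 - ½*(-959) = 9 + 959/2 = 977/2 ≈ 488.50)
-36659 - x*(-14) = -36659 - 977*(-14)/2 = -36659 - 1*(-6839) = -36659 + 6839 = -29820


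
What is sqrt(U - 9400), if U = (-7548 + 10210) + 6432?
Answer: 3*I*sqrt(34) ≈ 17.493*I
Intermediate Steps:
U = 9094 (U = 2662 + 6432 = 9094)
sqrt(U - 9400) = sqrt(9094 - 9400) = sqrt(-306) = 3*I*sqrt(34)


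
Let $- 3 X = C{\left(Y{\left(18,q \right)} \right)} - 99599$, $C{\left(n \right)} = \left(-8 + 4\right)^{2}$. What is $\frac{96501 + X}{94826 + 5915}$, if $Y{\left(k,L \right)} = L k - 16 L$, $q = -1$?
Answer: $\frac{389086}{302223} \approx 1.2874$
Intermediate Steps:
$Y{\left(k,L \right)} = - 16 L + L k$
$C{\left(n \right)} = 16$ ($C{\left(n \right)} = \left(-4\right)^{2} = 16$)
$X = \frac{99583}{3}$ ($X = - \frac{16 - 99599}{3} = \left(- \frac{1}{3}\right) \left(-99583\right) = \frac{99583}{3} \approx 33194.0$)
$\frac{96501 + X}{94826 + 5915} = \frac{96501 + \frac{99583}{3}}{94826 + 5915} = \frac{389086}{3 \cdot 100741} = \frac{389086}{3} \cdot \frac{1}{100741} = \frac{389086}{302223}$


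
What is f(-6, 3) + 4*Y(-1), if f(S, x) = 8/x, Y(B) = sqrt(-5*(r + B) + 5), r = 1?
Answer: 8/3 + 4*sqrt(5) ≈ 11.611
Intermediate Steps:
Y(B) = sqrt(5)*sqrt(-B) (Y(B) = sqrt(-5*(1 + B) + 5) = sqrt((-5 - 5*B) + 5) = sqrt(-5*B) = sqrt(5)*sqrt(-B))
f(-6, 3) + 4*Y(-1) = 8/3 + 4*(sqrt(5)*sqrt(-1*(-1))) = 8*(1/3) + 4*(sqrt(5)*sqrt(1)) = 8/3 + 4*(sqrt(5)*1) = 8/3 + 4*sqrt(5)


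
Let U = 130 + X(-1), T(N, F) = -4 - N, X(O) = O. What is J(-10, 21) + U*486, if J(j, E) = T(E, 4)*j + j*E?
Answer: 62734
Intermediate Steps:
J(j, E) = E*j + j*(-4 - E) (J(j, E) = (-4 - E)*j + j*E = j*(-4 - E) + E*j = E*j + j*(-4 - E))
U = 129 (U = 130 - 1 = 129)
J(-10, 21) + U*486 = -4*(-10) + 129*486 = 40 + 62694 = 62734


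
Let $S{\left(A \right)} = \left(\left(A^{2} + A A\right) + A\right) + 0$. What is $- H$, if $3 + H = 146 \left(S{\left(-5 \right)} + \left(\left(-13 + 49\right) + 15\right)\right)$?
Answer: $-14013$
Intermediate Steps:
$S{\left(A \right)} = A + 2 A^{2}$ ($S{\left(A \right)} = \left(\left(A^{2} + A^{2}\right) + A\right) + 0 = \left(2 A^{2} + A\right) + 0 = \left(A + 2 A^{2}\right) + 0 = A + 2 A^{2}$)
$H = 14013$ ($H = -3 + 146 \left(- 5 \left(1 + 2 \left(-5\right)\right) + \left(\left(-13 + 49\right) + 15\right)\right) = -3 + 146 \left(- 5 \left(1 - 10\right) + \left(36 + 15\right)\right) = -3 + 146 \left(\left(-5\right) \left(-9\right) + 51\right) = -3 + 146 \left(45 + 51\right) = -3 + 146 \cdot 96 = -3 + 14016 = 14013$)
$- H = \left(-1\right) 14013 = -14013$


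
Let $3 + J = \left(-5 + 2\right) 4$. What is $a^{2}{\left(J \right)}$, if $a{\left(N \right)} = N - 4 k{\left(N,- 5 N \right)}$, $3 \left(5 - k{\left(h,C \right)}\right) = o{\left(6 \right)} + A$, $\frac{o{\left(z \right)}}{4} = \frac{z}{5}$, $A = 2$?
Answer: $\frac{151321}{225} \approx 672.54$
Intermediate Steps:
$o{\left(z \right)} = \frac{4 z}{5}$ ($o{\left(z \right)} = 4 \frac{z}{5} = \frac{4 z}{5}$)
$k{\left(h,C \right)} = \frac{41}{15}$ ($k{\left(h,C \right)} = 5 - \frac{\frac{4}{5} \cdot 6 + 2}{3} = 5 - \frac{\frac{24}{5} + 2}{3} = 5 - \frac{34}{15} = \frac{41}{15}$)
$J = -15$ ($J = -3 + \left(-5 + 2\right) 4 = -3 - 12 = -15$)
$a{\left(N \right)} = - \frac{164}{15} + N$ ($a{\left(N \right)} = N - \frac{164}{15} = - \frac{164}{15} + N$)
$a^{2}{\left(J \right)} = \left(- \frac{164}{15} - 15\right)^{2} = \left(- \frac{389}{15}\right)^{2} = \frac{151321}{225}$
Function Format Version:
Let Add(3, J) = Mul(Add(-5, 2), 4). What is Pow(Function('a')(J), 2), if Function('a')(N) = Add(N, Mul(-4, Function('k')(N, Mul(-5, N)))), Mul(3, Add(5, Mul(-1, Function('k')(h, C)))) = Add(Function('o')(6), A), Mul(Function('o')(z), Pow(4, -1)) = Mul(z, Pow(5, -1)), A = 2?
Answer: Rational(151321, 225) ≈ 672.54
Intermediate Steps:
Function('o')(z) = Mul(Rational(4, 5), z) (Function('o')(z) = Mul(4, Mul(z, Pow(5, -1))) = Mul(4, Mul(z, Rational(1, 5))) = Mul(4, Mul(Rational(1, 5), z)) = Mul(Rational(4, 5), z))
Function('k')(h, C) = Rational(41, 15) (Function('k')(h, C) = Add(5, Mul(Rational(-1, 3), Add(Mul(Rational(4, 5), 6), 2))) = Add(5, Mul(Rational(-1, 3), Add(Rational(24, 5), 2))) = Add(5, Mul(Rational(-1, 3), Rational(34, 5))) = Add(5, Rational(-34, 15)) = Rational(41, 15))
J = -15 (J = Add(-3, Mul(Add(-5, 2), 4)) = Add(-3, Mul(-3, 4)) = Add(-3, -12) = -15)
Function('a')(N) = Add(Rational(-164, 15), N) (Function('a')(N) = Add(N, Mul(-4, Rational(41, 15))) = Add(N, Rational(-164, 15)) = Add(Rational(-164, 15), N))
Pow(Function('a')(J), 2) = Pow(Add(Rational(-164, 15), -15), 2) = Pow(Rational(-389, 15), 2) = Rational(151321, 225)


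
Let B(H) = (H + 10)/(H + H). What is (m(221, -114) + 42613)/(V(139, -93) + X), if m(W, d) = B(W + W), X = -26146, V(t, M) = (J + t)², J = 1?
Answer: -4708793/723333 ≈ -6.5099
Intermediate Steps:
V(t, M) = (1 + t)²
B(H) = (10 + H)/(2*H) (B(H) = (10 + H)/((2*H)) = (10 + H)*(1/(2*H)) = (10 + H)/(2*H))
m(W, d) = (10 + 2*W)/(4*W) (m(W, d) = (10 + (W + W))/(2*(W + W)) = (10 + 2*W)/(2*((2*W))) = (1/(2*W))*(10 + 2*W)/2 = (10 + 2*W)/(4*W))
(m(221, -114) + 42613)/(V(139, -93) + X) = ((½)*(5 + 221)/221 + 42613)/((1 + 139)² - 26146) = ((½)*(1/221)*226 + 42613)/(140² - 26146) = (113/221 + 42613)/(19600 - 26146) = (9417586/221)/(-6546) = (9417586/221)*(-1/6546) = -4708793/723333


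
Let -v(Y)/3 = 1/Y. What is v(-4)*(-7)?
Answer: -21/4 ≈ -5.2500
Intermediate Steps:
v(Y) = -3/Y
v(-4)*(-7) = -3/(-4)*(-7) = -3*(-1/4)*(-7) = (3/4)*(-7) = -21/4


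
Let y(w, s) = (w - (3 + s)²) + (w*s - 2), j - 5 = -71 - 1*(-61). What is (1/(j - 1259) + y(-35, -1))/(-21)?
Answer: 7585/26544 ≈ 0.28575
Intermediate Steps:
j = -5 (j = 5 + (-71 - 1*(-61)) = 5 + (-71 + 61) = 5 - 10 = -5)
y(w, s) = -2 + w - (3 + s)² + s*w (y(w, s) = (w - (3 + s)²) + (s*w - 2) = (w - (3 + s)²) + (-2 + s*w) = -2 + w - (3 + s)² + s*w)
(1/(j - 1259) + y(-35, -1))/(-21) = (1/(-5 - 1259) + (-2 - 35 - (3 - 1)² - 1*(-35)))/(-21) = -(1/(-1264) + (-2 - 35 - 1*2² + 35))/21 = -(-1/1264 + (-2 - 35 - 1*4 + 35))/21 = -(-1/1264 + (-2 - 35 - 4 + 35))/21 = -(-1/1264 - 6)/21 = -1/21*(-7585/1264) = 7585/26544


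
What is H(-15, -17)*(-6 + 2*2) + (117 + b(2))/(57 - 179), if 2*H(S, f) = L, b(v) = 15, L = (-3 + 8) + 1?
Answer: -432/61 ≈ -7.0820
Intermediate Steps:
L = 6 (L = 5 + 1 = 6)
H(S, f) = 3 (H(S, f) = (½)*6 = 3)
H(-15, -17)*(-6 + 2*2) + (117 + b(2))/(57 - 179) = 3*(-6 + 2*2) + (117 + 15)/(57 - 179) = 3*(-6 + 4) + 132/(-122) = 3*(-2) + 132*(-1/122) = -6 - 66/61 = -432/61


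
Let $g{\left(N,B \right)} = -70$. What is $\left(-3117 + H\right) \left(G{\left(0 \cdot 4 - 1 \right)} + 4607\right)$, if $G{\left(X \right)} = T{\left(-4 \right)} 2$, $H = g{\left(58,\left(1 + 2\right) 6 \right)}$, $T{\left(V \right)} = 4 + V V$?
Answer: $-14809989$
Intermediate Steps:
$T{\left(V \right)} = 4 + V^{2}$
$H = -70$
$G{\left(X \right)} = 40$ ($G{\left(X \right)} = \left(4 + \left(-4\right)^{2}\right) 2 = \left(4 + 16\right) 2 = 20 \cdot 2 = 40$)
$\left(-3117 + H\right) \left(G{\left(0 \cdot 4 - 1 \right)} + 4607\right) = \left(-3117 - 70\right) \left(40 + 4607\right) = \left(-3187\right) 4647 = -14809989$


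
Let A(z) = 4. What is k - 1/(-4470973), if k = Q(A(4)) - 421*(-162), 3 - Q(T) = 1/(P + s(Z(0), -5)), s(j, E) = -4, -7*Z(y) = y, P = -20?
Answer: 7318629594157/107303352 ≈ 68205.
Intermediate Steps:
Z(y) = -y/7
Q(T) = 73/24 (Q(T) = 3 - 1/(-20 - 4) = 3 - 1/(-24) = 3 - 1*(-1/24) = 3 + 1/24 = 73/24)
k = 1636921/24 (k = 73/24 - 421*(-162) = 73/24 + 68202 = 1636921/24 ≈ 68205.)
k - 1/(-4470973) = 1636921/24 - 1/(-4470973) = 1636921/24 - 1*(-1/4470973) = 1636921/24 + 1/4470973 = 7318629594157/107303352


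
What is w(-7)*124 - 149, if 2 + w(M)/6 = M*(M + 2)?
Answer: 24403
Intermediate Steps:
w(M) = -12 + 6*M*(2 + M) (w(M) = -12 + 6*(M*(M + 2)) = -12 + 6*(M*(2 + M)) = -12 + 6*M*(2 + M))
w(-7)*124 - 149 = (-12 + 6*(-7)**2 + 12*(-7))*124 - 149 = (-12 + 6*49 - 84)*124 - 149 = (-12 + 294 - 84)*124 - 149 = 198*124 - 149 = 24552 - 149 = 24403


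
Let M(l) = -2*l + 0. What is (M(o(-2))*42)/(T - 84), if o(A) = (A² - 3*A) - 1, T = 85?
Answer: -756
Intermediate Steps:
o(A) = -1 + A² - 3*A
M(l) = -2*l
(M(o(-2))*42)/(T - 84) = (-2*(-1 + (-2)² - 3*(-2))*42)/(85 - 84) = (-2*(-1 + 4 + 6)*42)/1 = (-2*9*42)*1 = -18*42*1 = -756*1 = -756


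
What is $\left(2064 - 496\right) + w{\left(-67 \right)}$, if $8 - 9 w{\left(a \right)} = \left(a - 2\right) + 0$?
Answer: $\frac{14189}{9} \approx 1576.6$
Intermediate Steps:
$w{\left(a \right)} = \frac{10}{9} - \frac{a}{9}$ ($w{\left(a \right)} = \frac{8}{9} - \frac{\left(a - 2\right) + 0}{9} = \frac{8}{9} - \frac{\left(-2 + a\right) + 0}{9} = \frac{8}{9} - \frac{-2 + a}{9} = \frac{8}{9} - \left(- \frac{2}{9} + \frac{a}{9}\right) = \frac{10}{9} - \frac{a}{9}$)
$\left(2064 - 496\right) + w{\left(-67 \right)} = \left(2064 - 496\right) + \left(\frac{10}{9} - - \frac{67}{9}\right) = 1568 + \left(\frac{10}{9} + \frac{67}{9}\right) = 1568 + \frac{77}{9} = \frac{14189}{9}$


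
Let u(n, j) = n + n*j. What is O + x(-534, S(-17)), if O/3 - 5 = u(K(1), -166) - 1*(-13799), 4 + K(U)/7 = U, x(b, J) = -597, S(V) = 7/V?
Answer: 51210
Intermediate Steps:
K(U) = -28 + 7*U
u(n, j) = n + j*n
O = 51807 (O = 15 + 3*((-28 + 7*1)*(1 - 166) - 1*(-13799)) = 15 + 3*((-28 + 7)*(-165) + 13799) = 15 + 3*(-21*(-165) + 13799) = 15 + 3*(3465 + 13799) = 15 + 3*17264 = 15 + 51792 = 51807)
O + x(-534, S(-17)) = 51807 - 597 = 51210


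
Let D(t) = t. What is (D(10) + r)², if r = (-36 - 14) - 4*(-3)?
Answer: 784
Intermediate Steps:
r = -38 (r = -50 + 12 = -38)
(D(10) + r)² = (10 - 38)² = (-28)² = 784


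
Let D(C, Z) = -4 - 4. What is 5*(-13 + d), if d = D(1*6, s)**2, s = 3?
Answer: 255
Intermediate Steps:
D(C, Z) = -8
d = 64 (d = (-8)**2 = 64)
5*(-13 + d) = 5*(-13 + 64) = 5*51 = 255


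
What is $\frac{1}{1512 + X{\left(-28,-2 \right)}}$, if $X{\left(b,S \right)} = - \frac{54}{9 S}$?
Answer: $\frac{1}{1515} \approx 0.00066007$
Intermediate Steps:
$X{\left(b,S \right)} = - \frac{6}{S}$ ($X{\left(b,S \right)} = - 54 \frac{1}{9 S} = - \frac{6}{S}$)
$\frac{1}{1512 + X{\left(-28,-2 \right)}} = \frac{1}{1512 - \frac{6}{-2}} = \frac{1}{1512 - -3} = \frac{1}{1512 + 3} = \frac{1}{1515}$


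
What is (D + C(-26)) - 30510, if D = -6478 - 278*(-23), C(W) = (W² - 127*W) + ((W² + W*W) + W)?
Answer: -25290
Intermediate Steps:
C(W) = -126*W + 3*W² (C(W) = (W² - 127*W) + ((W² + W²) + W) = (W² - 127*W) + (2*W² + W) = (W² - 127*W) + (W + 2*W²) = -126*W + 3*W²)
D = -84 (D = -6478 + 6394 = -84)
(D + C(-26)) - 30510 = (-84 + 3*(-26)*(-42 - 26)) - 30510 = (-84 + 3*(-26)*(-68)) - 30510 = (-84 + 5304) - 30510 = 5220 - 30510 = -25290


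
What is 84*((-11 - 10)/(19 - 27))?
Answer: 441/2 ≈ 220.50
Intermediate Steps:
84*((-11 - 10)/(19 - 27)) = 84*(-21/(-8)) = 84*(-21*(-⅛)) = 84*(21/8) = 441/2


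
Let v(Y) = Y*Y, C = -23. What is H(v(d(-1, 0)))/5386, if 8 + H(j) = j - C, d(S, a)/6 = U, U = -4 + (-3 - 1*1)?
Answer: 2319/5386 ≈ 0.43056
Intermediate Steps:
U = -8 (U = -4 + (-3 - 1) = -4 - 4 = -8)
d(S, a) = -48 (d(S, a) = 6*(-8) = -48)
v(Y) = Y²
H(j) = 15 + j (H(j) = -8 + (j - 1*(-23)) = -8 + (j + 23) = -8 + (23 + j) = 15 + j)
H(v(d(-1, 0)))/5386 = (15 + (-48)²)/5386 = (15 + 2304)*(1/5386) = 2319*(1/5386) = 2319/5386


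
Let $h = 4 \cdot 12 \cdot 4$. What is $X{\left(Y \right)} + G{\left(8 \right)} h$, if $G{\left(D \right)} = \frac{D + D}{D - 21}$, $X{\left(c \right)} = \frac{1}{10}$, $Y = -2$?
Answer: $- \frac{30707}{130} \approx -236.21$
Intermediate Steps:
$X{\left(c \right)} = \frac{1}{10}$
$h = 192$ ($h = 48 \cdot 4 = 192$)
$G{\left(D \right)} = \frac{2 D}{-21 + D}$
$X{\left(Y \right)} + G{\left(8 \right)} h = \frac{1}{10} + 2 \cdot 8 \frac{1}{-21 + 8} \cdot 192 = \frac{1}{10} + 2 \cdot 8 \frac{1}{-13} \cdot 192 = \frac{1}{10} + 2 \cdot 8 \left(- \frac{1}{13}\right) 192 = \frac{1}{10} - \frac{3072}{13} = - \frac{30707}{130}$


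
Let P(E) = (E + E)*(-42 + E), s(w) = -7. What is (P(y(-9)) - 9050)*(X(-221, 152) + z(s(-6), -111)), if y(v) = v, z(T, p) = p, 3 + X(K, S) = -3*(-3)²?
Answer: 1146612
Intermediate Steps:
X(K, S) = -30 (X(K, S) = -3 - 3*(-3)² = -3 - 3*9 = -3 - 27 = -30)
P(E) = 2*E*(-42 + E) (P(E) = (2*E)*(-42 + E) = 2*E*(-42 + E))
(P(y(-9)) - 9050)*(X(-221, 152) + z(s(-6), -111)) = (2*(-9)*(-42 - 9) - 9050)*(-30 - 111) = (2*(-9)*(-51) - 9050)*(-141) = (918 - 9050)*(-141) = -8132*(-141) = 1146612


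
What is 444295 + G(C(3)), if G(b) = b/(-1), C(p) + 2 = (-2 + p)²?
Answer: 444296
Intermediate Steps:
C(p) = -2 + (-2 + p)²
G(b) = -b (G(b) = b*(-1) = -b)
444295 + G(C(3)) = 444295 - (-2 + (-2 + 3)²) = 444295 - (-2 + 1²) = 444295 - (-2 + 1) = 444295 - 1*(-1) = 444295 + 1 = 444296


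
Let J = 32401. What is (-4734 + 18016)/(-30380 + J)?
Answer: 13282/2021 ≈ 6.5720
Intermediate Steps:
(-4734 + 18016)/(-30380 + J) = (-4734 + 18016)/(-30380 + 32401) = 13282/2021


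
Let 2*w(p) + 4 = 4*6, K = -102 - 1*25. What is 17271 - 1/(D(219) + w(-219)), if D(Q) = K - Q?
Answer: 5803057/336 ≈ 17271.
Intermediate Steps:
K = -127 (K = -102 - 25 = -127)
D(Q) = -127 - Q
w(p) = 10 (w(p) = -2 + (4*6)/2 = -2 + (½)*24 = -2 + 12 = 10)
17271 - 1/(D(219) + w(-219)) = 17271 - 1/((-127 - 1*219) + 10) = 17271 - 1/((-127 - 219) + 10) = 17271 - 1/(-346 + 10) = 17271 - 1/(-336) = 17271 - 1*(-1/336) = 17271 + 1/336 = 5803057/336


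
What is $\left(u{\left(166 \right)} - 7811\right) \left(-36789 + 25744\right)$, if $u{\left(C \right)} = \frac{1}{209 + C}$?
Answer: $\frac{6470434916}{75} \approx 8.6273 \cdot 10^{7}$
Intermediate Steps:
$\left(u{\left(166 \right)} - 7811\right) \left(-36789 + 25744\right) = \left(\frac{1}{209 + 166} - 7811\right) \left(-36789 + 25744\right) = \left(\frac{1}{375} - 7811\right) \left(-11045\right) = \left(- \frac{2929124}{375}\right) \left(-11045\right) = \frac{6470434916}{75}$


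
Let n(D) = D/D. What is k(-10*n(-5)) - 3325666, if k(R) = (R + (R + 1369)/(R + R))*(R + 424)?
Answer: -33579373/10 ≈ -3.3579e+6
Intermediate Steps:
n(D) = 1
k(R) = (424 + R)*(R + (1369 + R)/(2*R)) (k(R) = (R + (1369 + R)/((2*R)))*(424 + R) = (R + (1369 + R)*(1/(2*R)))*(424 + R) = (R + (1369 + R)/(2*R))*(424 + R) = (424 + R)*(R + (1369 + R)/(2*R)))
k(-10*n(-5)) - 3325666 = (1793/2 + (-10*1)**2 + 290228/((-10*1)) + 849*(-10*1)/2) - 3325666 = (1793/2 + (-10)**2 + 290228/(-10) + (849/2)*(-10)) - 3325666 = (1793/2 + 100 + 290228*(-1/10) - 4245) - 3325666 = (1793/2 + 100 - 145114/5 - 4245) - 3325666 = -322713/10 - 3325666 = -33579373/10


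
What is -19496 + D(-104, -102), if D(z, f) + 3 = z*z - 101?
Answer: -8784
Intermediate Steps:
D(z, f) = -104 + z² (D(z, f) = -3 + (z*z - 101) = -3 + (z² - 101) = -3 + (-101 + z²) = -104 + z²)
-19496 + D(-104, -102) = -19496 + (-104 + (-104)²) = -19496 + (-104 + 10816) = -19496 + 10712 = -8784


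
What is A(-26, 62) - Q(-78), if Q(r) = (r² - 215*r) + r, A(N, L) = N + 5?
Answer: -22797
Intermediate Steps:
A(N, L) = 5 + N
Q(r) = r² - 214*r
A(-26, 62) - Q(-78) = (5 - 26) - (-78)*(-214 - 78) = -21 - (-78)*(-292) = -21 - 1*22776 = -21 - 22776 = -22797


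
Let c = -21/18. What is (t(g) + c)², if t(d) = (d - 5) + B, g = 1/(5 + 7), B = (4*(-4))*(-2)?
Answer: 96721/144 ≈ 671.67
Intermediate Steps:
B = 32 (B = -16*(-2) = 32)
g = 1/12 ≈ 0.083333
c = -7/6 (c = -21/18 = -7*⅙ = -7/6 ≈ -1.1667)
t(d) = 27 + d (t(d) = (d - 5) + 32 = (-5 + d) + 32 = 27 + d)
(t(g) + c)² = ((27 + 1/12) - 7/6)² = (325/12 - 7/6)² = (311/12)² = 96721/144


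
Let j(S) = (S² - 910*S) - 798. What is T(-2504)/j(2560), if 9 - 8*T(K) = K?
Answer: 2513/33785616 ≈ 7.4381e-5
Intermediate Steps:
T(K) = 9/8 - K/8
j(S) = -798 + S² - 910*S
T(-2504)/j(2560) = (9/8 - ⅛*(-2504))/(-798 + 2560² - 910*2560) = (9/8 + 313)/(-798 + 6553600 - 2329600) = (2513/8)/4223202 = (2513/8)*(1/4223202) = 2513/33785616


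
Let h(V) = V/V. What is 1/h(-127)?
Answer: 1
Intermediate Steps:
h(V) = 1
1/h(-127) = 1/1 = 1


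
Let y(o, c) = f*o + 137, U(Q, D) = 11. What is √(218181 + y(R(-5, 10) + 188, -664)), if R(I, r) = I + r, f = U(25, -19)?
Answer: √220441 ≈ 469.51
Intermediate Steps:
f = 11
y(o, c) = 137 + 11*o (y(o, c) = 11*o + 137 = 137 + 11*o)
√(218181 + y(R(-5, 10) + 188, -664)) = √(218181 + (137 + 11*((-5 + 10) + 188))) = √(218181 + (137 + 11*(5 + 188))) = √(218181 + (137 + 11*193)) = √(218181 + (137 + 2123)) = √(218181 + 2260) = √220441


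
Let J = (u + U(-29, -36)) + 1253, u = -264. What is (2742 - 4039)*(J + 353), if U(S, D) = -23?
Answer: -1710743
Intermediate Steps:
J = 966 (J = (-264 - 23) + 1253 = -287 + 1253 = 966)
(2742 - 4039)*(J + 353) = (2742 - 4039)*(966 + 353) = -1297*1319 = -1710743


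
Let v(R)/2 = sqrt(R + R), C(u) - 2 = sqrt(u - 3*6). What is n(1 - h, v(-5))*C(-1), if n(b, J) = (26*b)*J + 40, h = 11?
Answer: 40*(1 - 13*I*sqrt(10))*(2 + I*sqrt(19)) ≈ 7247.7 - 3114.4*I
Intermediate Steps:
C(u) = 2 + sqrt(-18 + u) (C(u) = 2 + sqrt(u - 3*6) = 2 + sqrt(u - 18) = 2 + sqrt(-18 + u))
v(R) = 2*sqrt(2)*sqrt(R) (v(R) = 2*sqrt(R + R) = 2*sqrt(2*R) = 2*(sqrt(2)*sqrt(R)) = 2*sqrt(2)*sqrt(R))
n(b, J) = 40 + 26*J*b (n(b, J) = 26*J*b + 40 = 40 + 26*J*b)
n(1 - h, v(-5))*C(-1) = (40 + 26*(2*sqrt(2)*sqrt(-5))*(1 - 1*11))*(2 + sqrt(-18 - 1)) = (40 + 26*(2*sqrt(2)*(I*sqrt(5)))*(1 - 11))*(2 + sqrt(-19)) = (40 + 26*(2*I*sqrt(10))*(-10))*(2 + I*sqrt(19)) = (40 - 520*I*sqrt(10))*(2 + I*sqrt(19)) = (2 + I*sqrt(19))*(40 - 520*I*sqrt(10))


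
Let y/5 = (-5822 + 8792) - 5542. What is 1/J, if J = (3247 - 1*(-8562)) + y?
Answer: -1/1051 ≈ -0.00095147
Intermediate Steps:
y = -12860 (y = 5*((-5822 + 8792) - 5542) = 5*(2970 - 5542) = 5*(-2572) = -12860)
J = -1051 (J = (3247 - 1*(-8562)) - 12860 = (3247 + 8562) - 12860 = 11809 - 12860 = -1051)
1/J = 1/(-1051) = -1/1051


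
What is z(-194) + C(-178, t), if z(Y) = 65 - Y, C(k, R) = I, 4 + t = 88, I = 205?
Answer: 464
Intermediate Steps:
t = 84 (t = -4 + 88 = 84)
C(k, R) = 205
z(-194) + C(-178, t) = (65 - 1*(-194)) + 205 = (65 + 194) + 205 = 259 + 205 = 464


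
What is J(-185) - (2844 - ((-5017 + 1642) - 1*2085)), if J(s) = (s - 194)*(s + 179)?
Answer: -6030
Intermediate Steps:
J(s) = (-194 + s)*(179 + s)
J(-185) - (2844 - ((-5017 + 1642) - 1*2085)) = (-34726 + (-185)² - 15*(-185)) - (2844 - ((-5017 + 1642) - 1*2085)) = (-34726 + 34225 + 2775) - (2844 - (-3375 - 2085)) = 2274 - (2844 - 1*(-5460)) = 2274 - (2844 + 5460) = 2274 - 1*8304 = 2274 - 8304 = -6030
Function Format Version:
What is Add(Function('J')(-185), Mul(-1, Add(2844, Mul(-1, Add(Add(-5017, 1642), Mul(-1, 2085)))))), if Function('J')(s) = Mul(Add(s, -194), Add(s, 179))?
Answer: -6030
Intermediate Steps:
Function('J')(s) = Mul(Add(-194, s), Add(179, s))
Add(Function('J')(-185), Mul(-1, Add(2844, Mul(-1, Add(Add(-5017, 1642), Mul(-1, 2085)))))) = Add(Add(-34726, Pow(-185, 2), Mul(-15, -185)), Mul(-1, Add(2844, Mul(-1, Add(Add(-5017, 1642), Mul(-1, 2085)))))) = Add(Add(-34726, 34225, 2775), Mul(-1, Add(2844, Mul(-1, Add(-3375, -2085))))) = Add(2274, Mul(-1, Add(2844, Mul(-1, -5460)))) = Add(2274, Mul(-1, Add(2844, 5460))) = Add(2274, Mul(-1, 8304)) = Add(2274, -8304) = -6030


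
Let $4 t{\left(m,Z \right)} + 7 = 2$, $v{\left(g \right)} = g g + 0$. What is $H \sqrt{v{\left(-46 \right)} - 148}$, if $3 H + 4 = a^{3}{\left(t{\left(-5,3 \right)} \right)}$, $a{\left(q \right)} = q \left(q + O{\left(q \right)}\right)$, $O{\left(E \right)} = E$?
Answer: $\frac{13577 \sqrt{123}}{384} \approx 392.13$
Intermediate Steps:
$v{\left(g \right)} = g^{2}$ ($v{\left(g \right)} = g^{2} + 0 = g^{2}$)
$t{\left(m,Z \right)} = - \frac{5}{4}$ ($t{\left(m,Z \right)} = - \frac{7}{4} + \frac{1}{4} \cdot 2 = - \frac{7}{4} + \frac{1}{2} = - \frac{5}{4}$)
$a{\left(q \right)} = 2 q^{2}$ ($a{\left(q \right)} = q \left(q + q\right) = q 2 q = 2 q^{2}$)
$H = \frac{13577}{1536}$ ($H = - \frac{4}{3} + \frac{\left(2 \left(- \frac{5}{4}\right)^{2}\right)^{3}}{3} = - \frac{4}{3} + \frac{\left(2 \cdot \frac{25}{16}\right)^{3}}{3} = - \frac{4}{3} + \frac{\left(\frac{25}{8}\right)^{3}}{3} = - \frac{4}{3} + \frac{1}{3} \cdot \frac{15625}{512} = - \frac{4}{3} + \frac{15625}{1536} = \frac{13577}{1536} \approx 8.8392$)
$H \sqrt{v{\left(-46 \right)} - 148} = \frac{13577 \sqrt{\left(-46\right)^{2} - 148}}{1536} = \frac{13577 \sqrt{2116 - 148}}{1536} = \frac{13577 \sqrt{1968}}{1536} = \frac{13577 \cdot 4 \sqrt{123}}{1536} = \frac{13577 \sqrt{123}}{384}$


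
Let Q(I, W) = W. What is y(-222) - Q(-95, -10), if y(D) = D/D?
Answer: 11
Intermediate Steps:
y(D) = 1
y(-222) - Q(-95, -10) = 1 - 1*(-10) = 1 + 10 = 11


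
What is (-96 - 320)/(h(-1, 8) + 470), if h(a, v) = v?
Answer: -208/239 ≈ -0.87029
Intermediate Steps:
(-96 - 320)/(h(-1, 8) + 470) = (-96 - 320)/(8 + 470) = -416/478 = -416*1/478 = -208/239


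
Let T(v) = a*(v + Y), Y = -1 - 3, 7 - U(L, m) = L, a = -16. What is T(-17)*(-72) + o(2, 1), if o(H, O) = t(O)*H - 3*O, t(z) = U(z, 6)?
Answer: -24183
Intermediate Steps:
U(L, m) = 7 - L
Y = -4
t(z) = 7 - z
T(v) = 64 - 16*v (T(v) = -16*(v - 4) = -16*(-4 + v) = 64 - 16*v)
o(H, O) = -3*O + H*(7 - O) (o(H, O) = (7 - O)*H - 3*O = H*(7 - O) - 3*O = -3*O + H*(7 - O))
T(-17)*(-72) + o(2, 1) = (64 - 16*(-17))*(-72) + (-3*1 - 1*2*(-7 + 1)) = (64 + 272)*(-72) + (-3 - 1*2*(-6)) = 336*(-72) + (-3 + 12) = -24192 + 9 = -24183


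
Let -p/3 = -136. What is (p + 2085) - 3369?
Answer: -876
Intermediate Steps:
p = 408 (p = -3*(-136) = 408)
(p + 2085) - 3369 = (408 + 2085) - 3369 = 2493 - 3369 = -876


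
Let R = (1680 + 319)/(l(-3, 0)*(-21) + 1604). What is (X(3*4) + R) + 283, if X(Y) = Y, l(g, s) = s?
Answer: 475179/1604 ≈ 296.25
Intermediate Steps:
R = 1999/1604 (R = (1680 + 319)/(0*(-21) + 1604) = 1999/(0 + 1604) = 1999/1604 ≈ 1.2463)
(X(3*4) + R) + 283 = (3*4 + 1999/1604) + 283 = (12 + 1999/1604) + 283 = 21247/1604 + 283 = 475179/1604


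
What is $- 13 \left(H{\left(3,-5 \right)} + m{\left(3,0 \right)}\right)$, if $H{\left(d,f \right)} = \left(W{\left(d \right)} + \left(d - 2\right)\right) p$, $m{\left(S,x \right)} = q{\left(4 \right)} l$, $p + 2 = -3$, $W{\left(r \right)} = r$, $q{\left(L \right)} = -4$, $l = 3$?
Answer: $416$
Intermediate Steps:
$p = -5$ ($p = -2 - 3 = -5$)
$m{\left(S,x \right)} = -12$ ($m{\left(S,x \right)} = \left(-4\right) 3 = -12$)
$H{\left(d,f \right)} = 10 - 10 d$ ($H{\left(d,f \right)} = \left(d + \left(d - 2\right)\right) \left(-5\right) = \left(d + \left(-2 + d\right)\right) \left(-5\right) = \left(-2 + 2 d\right) \left(-5\right) = 10 - 10 d$)
$- 13 \left(H{\left(3,-5 \right)} + m{\left(3,0 \right)}\right) = - 13 \left(\left(10 - 30\right) - 12\right) = - 13 \left(-20 - 12\right) = \left(-13\right) \left(-32\right) = 416$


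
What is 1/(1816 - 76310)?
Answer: -1/74494 ≈ -1.3424e-5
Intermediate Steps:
1/(1816 - 76310) = 1/(-74494) = -1/74494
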